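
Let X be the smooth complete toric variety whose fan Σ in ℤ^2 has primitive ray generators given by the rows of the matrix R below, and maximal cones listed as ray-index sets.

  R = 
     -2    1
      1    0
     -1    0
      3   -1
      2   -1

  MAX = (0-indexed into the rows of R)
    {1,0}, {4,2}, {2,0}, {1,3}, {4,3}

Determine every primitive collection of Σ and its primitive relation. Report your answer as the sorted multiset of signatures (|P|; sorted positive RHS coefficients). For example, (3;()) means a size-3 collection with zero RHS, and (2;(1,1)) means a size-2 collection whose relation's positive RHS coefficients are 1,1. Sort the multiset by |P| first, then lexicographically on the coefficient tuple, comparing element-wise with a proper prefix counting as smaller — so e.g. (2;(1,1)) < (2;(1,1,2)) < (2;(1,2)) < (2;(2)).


|primitive collections| = 5. Relations:

  P={0,4}:  v_{0} + v_{4} = 0  so sig = (2;())
  P={1,2}:  v_{1} + v_{2} = 0  so sig = (2;())
  P={0,3}:  v_{0} + v_{3} = v_{1}  so sig = (2;(1))
  P={1,4}:  v_{1} + v_{4} = v_{3}  so sig = (2;(1))
  P={2,3}:  v_{2} + v_{3} = v_{4}  so sig = (2;(1))

so the primitive-relation signature multiset is
[(2;()), (2;()), (2;(1)), (2;(1)), (2;(1))]


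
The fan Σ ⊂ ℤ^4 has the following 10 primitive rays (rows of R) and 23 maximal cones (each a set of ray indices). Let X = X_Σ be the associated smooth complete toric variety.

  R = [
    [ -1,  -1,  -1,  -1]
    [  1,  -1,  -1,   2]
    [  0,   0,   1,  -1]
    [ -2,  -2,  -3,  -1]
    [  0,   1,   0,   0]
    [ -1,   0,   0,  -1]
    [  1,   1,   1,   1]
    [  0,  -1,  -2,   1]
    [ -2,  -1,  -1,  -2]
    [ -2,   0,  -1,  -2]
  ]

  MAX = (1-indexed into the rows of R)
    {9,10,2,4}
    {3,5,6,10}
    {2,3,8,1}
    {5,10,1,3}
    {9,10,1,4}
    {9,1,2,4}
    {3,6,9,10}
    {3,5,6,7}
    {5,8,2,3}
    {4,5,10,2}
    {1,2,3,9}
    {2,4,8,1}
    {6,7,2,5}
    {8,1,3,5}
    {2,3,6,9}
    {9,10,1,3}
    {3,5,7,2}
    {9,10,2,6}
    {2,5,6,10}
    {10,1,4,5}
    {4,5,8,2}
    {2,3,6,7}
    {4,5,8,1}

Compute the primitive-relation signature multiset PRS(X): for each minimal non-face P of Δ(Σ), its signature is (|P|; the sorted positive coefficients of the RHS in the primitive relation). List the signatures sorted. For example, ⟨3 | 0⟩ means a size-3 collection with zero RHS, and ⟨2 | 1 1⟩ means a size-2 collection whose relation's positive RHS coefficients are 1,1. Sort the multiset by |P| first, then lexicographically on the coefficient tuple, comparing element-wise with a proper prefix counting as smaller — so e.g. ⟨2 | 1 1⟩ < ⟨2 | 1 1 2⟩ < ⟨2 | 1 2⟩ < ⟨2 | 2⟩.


16 minimal non-faces of Δ(Σ) (on 10 rays):

  P={1,7}:  v_{1} + v_{7} = 0 — sig = ⟨2 | 0⟩
  P={1,6}:  v_{1} + v_{6} = v_{9} — sig = ⟨2 | 1⟩
  P={5,9}:  v_{5} + v_{9} = v_{10} — sig = ⟨2 | 1⟩
  P={7,9}:  v_{7} + v_{9} = v_{6} — sig = ⟨2 | 1⟩
  P={8,9}:  v_{8} + v_{9} = v_{4} — sig = ⟨2 | 1⟩
  P={4,7}:  v_{4} + v_{7} = v_{2} + v_{10} — sig = ⟨2 | 1 1⟩
  P={6,8}:  v_{6} + v_{8} = v_{2} + v_{10} — sig = ⟨2 | 1 1⟩
  P={7,8}:  v_{7} + v_{8} = v_{2} + v_{5} — sig = ⟨2 | 1 1⟩
  P={7,10}:  v_{7} + v_{10} = v_{5} + v_{6} — sig = ⟨2 | 1 1⟩
  P={8,10}:  v_{8} + v_{10} = v_{4} + v_{5} — sig = ⟨2 | 1 1⟩
  P={4,6}:  v_{4} + v_{6} = v_{2} + v_{9} + v_{10} — sig = ⟨2 | 1 1 1⟩
  P={3,4}:  v_{3} + v_{4} = 2·v_{1} — sig = ⟨2 | 2⟩
  P={1,2,5}:  v_{1} + v_{2} + v_{5} = v_{8} — sig = ⟨3 | 1⟩
  P={1,2,10}:  v_{1} + v_{2} + v_{10} = v_{4} — sig = ⟨3 | 1⟩
  P={2,3,10}:  v_{2} + v_{3} + v_{10} = v_{1} — sig = ⟨3 | 1⟩
  P={2,3,5,6}:  v_{2} + v_{3} + v_{5} + v_{6} = 0 — sig = ⟨4 | 0⟩

Hence PRS(X_Σ) =
    |P|=2: 12 collections, coeffs (), (1), (1), (1), (1), (1,1), (1,1), (1,1), (1,1), (1,1), (1,1,1), (2)
    |P|=3: 3 collections, coeffs (1), (1), (1)
    |P|=4: 1 collection, coeffs ()


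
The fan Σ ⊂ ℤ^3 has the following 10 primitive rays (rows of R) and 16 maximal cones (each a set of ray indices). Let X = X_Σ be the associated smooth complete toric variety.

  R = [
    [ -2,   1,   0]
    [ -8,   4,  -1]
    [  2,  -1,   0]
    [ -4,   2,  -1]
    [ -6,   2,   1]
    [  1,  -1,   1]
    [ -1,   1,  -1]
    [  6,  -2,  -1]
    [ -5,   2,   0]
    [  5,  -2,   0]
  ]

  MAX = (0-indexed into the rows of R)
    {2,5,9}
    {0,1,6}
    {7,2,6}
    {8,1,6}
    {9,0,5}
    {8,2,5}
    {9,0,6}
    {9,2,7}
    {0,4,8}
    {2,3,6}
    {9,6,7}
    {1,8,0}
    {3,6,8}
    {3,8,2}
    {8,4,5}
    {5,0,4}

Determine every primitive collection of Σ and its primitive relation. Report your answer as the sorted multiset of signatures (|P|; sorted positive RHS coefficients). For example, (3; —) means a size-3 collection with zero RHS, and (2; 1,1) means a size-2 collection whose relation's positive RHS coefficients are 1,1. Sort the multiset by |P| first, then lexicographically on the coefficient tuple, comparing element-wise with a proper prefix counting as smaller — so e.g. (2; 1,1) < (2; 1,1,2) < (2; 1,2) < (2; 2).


25 minimal non-faces of Δ(Σ) (on 10 rays):

  • {0,2}:  v_{0} + v_{2} = 0  so sig = (2; —)
  • {4,7}:  v_{4} + v_{7} = 0  so sig = (2; —)
  • {5,6}:  v_{5} + v_{6} = 0  so sig = (2; —)
  • {8,9}:  v_{8} + v_{9} = 0  so sig = (2; —)
  • {0,3}:  v_{0} + v_{3} = v_{6} + v_{8}  so sig = (2; 1,1)
  • {0,7}:  v_{0} + v_{7} = v_{6} + v_{9}  so sig = (2; 1,1)
  • {1,2}:  v_{1} + v_{2} = v_{6} + v_{8}  so sig = (2; 1,1)
  • {1,5}:  v_{1} + v_{5} = v_{0} + v_{8}  so sig = (2; 1,1)
  • {1,9}:  v_{1} + v_{9} = v_{0} + v_{6}  so sig = (2; 1,1)
  • {2,4}:  v_{2} + v_{4} = v_{5} + v_{8}  so sig = (2; 1,1)
  • {3,5}:  v_{3} + v_{5} = v_{2} + v_{8}  so sig = (2; 1,1)
  • {3,9}:  v_{3} + v_{9} = v_{2} + v_{6}  so sig = (2; 1,1)
  • {4,6}:  v_{4} + v_{6} = v_{0} + v_{8}  so sig = (2; 1,1)
  • {4,9}:  v_{4} + v_{9} = v_{0} + v_{5}  so sig = (2; 1,1)
  • {5,7}:  v_{5} + v_{7} = v_{2} + v_{9}  so sig = (2; 1,1)
  • {7,8}:  v_{7} + v_{8} = v_{2} + v_{6}  so sig = (2; 1,1)
  • {1,7}:  v_{1} + v_{7} = 2·v_{6}  so sig = (2; 2)
  • {3,4}:  v_{3} + v_{4} = 2·v_{8}  so sig = (2; 2)
  • {1,3}:  v_{1} + v_{3} = 2·v_{6} + 2·v_{8}  so sig = (2; 2,2)
  • {1,4}:  v_{1} + v_{4} = 2·v_{0} + 2·v_{8}  so sig = (2; 2,2)
  • {3,7}:  v_{3} + v_{7} = 2·v_{2} + 2·v_{6}  so sig = (2; 2,2)
  • {0,5,8}:  v_{0} + v_{5} + v_{8} = v_{4}  so sig = (3; 1)
  • {0,6,8}:  v_{0} + v_{6} + v_{8} = v_{1}  so sig = (3; 1)
  • {2,6,8}:  v_{2} + v_{6} + v_{8} = v_{3}  so sig = (3; 1)
  • {2,6,9}:  v_{2} + v_{6} + v_{9} = v_{7}  so sig = (3; 1)

Hence PRS(X_Σ) =
    |P|=2: 21 collections, coeffs (), (), (), (), (1,1), (1,1), (1,1), (1,1), (1,1), (1,1), (1,1), (1,1), (1,1), (1,1), (1,1), (1,1), (2), (2), (2,2), (2,2), (2,2)
    |P|=3: 4 collections, coeffs (1), (1), (1), (1)


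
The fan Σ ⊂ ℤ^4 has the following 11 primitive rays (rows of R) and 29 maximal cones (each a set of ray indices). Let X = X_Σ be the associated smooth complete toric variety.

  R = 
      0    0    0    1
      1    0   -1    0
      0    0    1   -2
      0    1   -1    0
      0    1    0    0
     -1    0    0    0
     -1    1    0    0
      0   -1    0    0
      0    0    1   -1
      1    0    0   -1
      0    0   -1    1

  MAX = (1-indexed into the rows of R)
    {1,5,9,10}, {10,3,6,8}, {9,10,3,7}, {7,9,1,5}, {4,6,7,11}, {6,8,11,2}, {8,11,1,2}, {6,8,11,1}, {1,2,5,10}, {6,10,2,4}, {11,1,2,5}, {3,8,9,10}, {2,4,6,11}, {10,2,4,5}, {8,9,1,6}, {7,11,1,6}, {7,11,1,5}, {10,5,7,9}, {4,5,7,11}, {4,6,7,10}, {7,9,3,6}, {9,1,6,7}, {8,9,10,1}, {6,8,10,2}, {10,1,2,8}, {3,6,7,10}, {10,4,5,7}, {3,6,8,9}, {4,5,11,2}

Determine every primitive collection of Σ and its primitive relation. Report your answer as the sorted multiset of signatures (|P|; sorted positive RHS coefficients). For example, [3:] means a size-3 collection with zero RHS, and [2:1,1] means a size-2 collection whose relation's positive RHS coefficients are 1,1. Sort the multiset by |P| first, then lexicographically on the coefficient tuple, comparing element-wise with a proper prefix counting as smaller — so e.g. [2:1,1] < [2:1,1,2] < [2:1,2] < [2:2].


19 minimal non-faces of Δ(Σ) (on 11 rays):

  P={5,8}:  v_{5} + v_{8} = 0  ⟹  sig = [2:]
  P={9,11}:  v_{9} + v_{11} = 0  ⟹  sig = [2:]
  P={1,3}:  v_{1} + v_{3} = v_{9}  ⟹  sig = [2:1]
  P={2,7}:  v_{2} + v_{7} = v_{4}  ⟹  sig = [2:1]
  P={2,9}:  v_{2} + v_{9} = v_{10}  ⟹  sig = [2:1]
  P={5,6}:  v_{5} + v_{6} = v_{7}  ⟹  sig = [2:1]
  P={7,8}:  v_{7} + v_{8} = v_{6}  ⟹  sig = [2:1]
  P={10,11}:  v_{10} + v_{11} = v_{2}  ⟹  sig = [2:1]
  P={1,4}:  v_{1} + v_{4} = v_{5} + v_{11}  ⟹  sig = [2:1,1]
  P={3,11}:  v_{3} + v_{11} = v_{6} + v_{10}  ⟹  sig = [2:1,1]
  P={4,8}:  v_{4} + v_{8} = v_{2} + v_{6}  ⟹  sig = [2:1,1]
  P={4,9}:  v_{4} + v_{9} = v_{7} + v_{10}  ⟹  sig = [2:1,1]
  P={3,5}:  v_{3} + v_{5} = v_{7} + v_{9} + v_{10}  ⟹  sig = [2:1,1,1]
  P={3,4}:  v_{3} + v_{4} = v_{6} + v_{7} + 2·v_{10}  ⟹  sig = [2:1,1,2]
  P={2,3}:  v_{2} + v_{3} = v_{6} + 2·v_{10}  ⟹  sig = [2:1,2]
  P={1,6,10}:  v_{1} + v_{6} + v_{10} = 0  ⟹  sig = [3:]
  P={1,2,6}:  v_{1} + v_{2} + v_{6} = v_{11}  ⟹  sig = [3:1]
  P={1,7,10}:  v_{1} + v_{7} + v_{10} = v_{5}  ⟹  sig = [3:1]
  P={6,9,10}:  v_{6} + v_{9} + v_{10} = v_{3}  ⟹  sig = [3:1]

so the primitive-relation signature multiset is
    |P|=2: 15 collections, coeffs (), (), (1), (1), (1), (1), (1), (1), (1,1), (1,1), (1,1), (1,1), (1,1,1), (1,1,2), (1,2)
    |P|=3: 4 collections, coeffs (), (1), (1), (1)


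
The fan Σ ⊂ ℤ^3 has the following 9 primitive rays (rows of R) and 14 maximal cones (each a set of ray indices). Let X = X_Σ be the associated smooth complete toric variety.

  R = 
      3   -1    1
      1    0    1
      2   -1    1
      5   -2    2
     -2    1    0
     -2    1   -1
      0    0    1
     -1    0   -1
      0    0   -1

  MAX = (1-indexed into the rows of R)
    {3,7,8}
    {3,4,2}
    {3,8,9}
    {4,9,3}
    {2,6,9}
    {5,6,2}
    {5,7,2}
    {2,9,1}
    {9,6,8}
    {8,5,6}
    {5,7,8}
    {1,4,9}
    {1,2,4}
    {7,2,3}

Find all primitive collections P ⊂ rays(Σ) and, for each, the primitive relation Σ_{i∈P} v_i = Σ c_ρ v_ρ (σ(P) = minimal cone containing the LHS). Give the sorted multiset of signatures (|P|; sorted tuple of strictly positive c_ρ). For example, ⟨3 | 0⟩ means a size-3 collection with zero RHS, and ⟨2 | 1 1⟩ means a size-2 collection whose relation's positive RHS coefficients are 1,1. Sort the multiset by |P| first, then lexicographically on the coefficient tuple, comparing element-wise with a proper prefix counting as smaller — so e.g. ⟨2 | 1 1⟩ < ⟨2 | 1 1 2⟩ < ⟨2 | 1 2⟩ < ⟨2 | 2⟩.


Δ(Σ) — 9 vertices, 17 min non-faces:

  {2,8}:  v_{2} + v_{8} = 0  →  sig = ⟨2 | 0⟩
  {3,6}:  v_{3} + v_{6} = 0  →  sig = ⟨2 | 0⟩
  {7,9}:  v_{7} + v_{9} = 0  →  sig = ⟨2 | 0⟩
  {1,3}:  v_{1} + v_{3} = v_{4}  →  sig = ⟨2 | 1⟩
  {1,5}:  v_{1} + v_{5} = v_{2}  →  sig = ⟨2 | 1⟩
  {3,5}:  v_{3} + v_{5} = v_{7}  →  sig = ⟨2 | 1⟩
  {4,6}:  v_{4} + v_{6} = v_{1}  →  sig = ⟨2 | 1⟩
  {5,9}:  v_{5} + v_{9} = v_{6}  →  sig = ⟨2 | 1⟩
  {6,7}:  v_{6} + v_{7} = v_{5}  →  sig = ⟨2 | 1⟩
  {1,6}:  v_{1} + v_{6} = v_{2} + v_{9}  →  sig = ⟨2 | 1 1⟩
  {1,7}:  v_{1} + v_{7} = v_{2} + v_{3}  →  sig = ⟨2 | 1 1⟩
  {1,8}:  v_{1} + v_{8} = v_{3} + v_{9}  →  sig = ⟨2 | 1 1⟩
  {4,5}:  v_{4} + v_{5} = v_{2} + v_{3}  →  sig = ⟨2 | 1 1⟩
  {4,7}:  v_{4} + v_{7} = v_{2} + 2·v_{3}  →  sig = ⟨2 | 1 2⟩
  {4,8}:  v_{4} + v_{8} = 2·v_{3} + v_{9}  →  sig = ⟨2 | 1 2⟩
  {2,3,9}:  v_{2} + v_{3} + v_{9} = v_{1}  →  sig = ⟨3 | 1⟩
  {2,4,9}:  v_{2} + v_{4} + v_{9} = 2·v_{1}  →  sig = ⟨3 | 2⟩

Sorted signature multiset PRS(X):
[⟨2 | 0⟩, ⟨2 | 0⟩, ⟨2 | 0⟩, ⟨2 | 1⟩, ⟨2 | 1⟩, ⟨2 | 1⟩, ⟨2 | 1⟩, ⟨2 | 1⟩, ⟨2 | 1⟩, ⟨2 | 1 1⟩, ⟨2 | 1 1⟩, ⟨2 | 1 1⟩, ⟨2 | 1 1⟩, ⟨2 | 1 2⟩, ⟨2 | 1 2⟩, ⟨3 | 1⟩, ⟨3 | 2⟩]


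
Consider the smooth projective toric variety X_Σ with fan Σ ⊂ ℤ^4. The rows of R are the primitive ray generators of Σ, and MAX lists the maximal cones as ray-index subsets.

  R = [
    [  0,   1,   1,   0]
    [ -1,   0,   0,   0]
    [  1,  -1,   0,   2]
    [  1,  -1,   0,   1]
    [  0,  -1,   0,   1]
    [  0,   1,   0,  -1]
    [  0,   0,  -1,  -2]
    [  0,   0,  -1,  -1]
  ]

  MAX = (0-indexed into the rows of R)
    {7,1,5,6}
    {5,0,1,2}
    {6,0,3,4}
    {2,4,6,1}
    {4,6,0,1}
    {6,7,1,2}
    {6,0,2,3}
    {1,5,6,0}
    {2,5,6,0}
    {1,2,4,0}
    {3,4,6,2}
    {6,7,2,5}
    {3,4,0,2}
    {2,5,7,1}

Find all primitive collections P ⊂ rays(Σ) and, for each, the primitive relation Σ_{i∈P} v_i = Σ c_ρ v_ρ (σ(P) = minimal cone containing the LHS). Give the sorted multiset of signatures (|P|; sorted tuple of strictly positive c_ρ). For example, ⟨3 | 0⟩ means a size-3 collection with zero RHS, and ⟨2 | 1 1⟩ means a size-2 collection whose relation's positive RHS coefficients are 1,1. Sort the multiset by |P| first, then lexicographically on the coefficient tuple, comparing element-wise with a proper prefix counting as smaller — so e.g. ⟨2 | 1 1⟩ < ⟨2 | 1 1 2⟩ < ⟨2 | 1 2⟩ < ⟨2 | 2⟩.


Minimal non-faces — 9 found among 8 rays, 14 max cones:

  P={4,5}:  v_{4} + v_{5} = 0  ⟹  sig = ⟨2 | 0⟩
  P={0,7}:  v_{0} + v_{7} = v_{5}  ⟹  sig = ⟨2 | 1⟩
  P={1,3}:  v_{1} + v_{3} = v_{4}  ⟹  sig = ⟨2 | 1⟩
  P={3,7}:  v_{3} + v_{7} = v_{2} + v_{6}  ⟹  sig = ⟨2 | 1 1⟩
  P={3,5}:  v_{3} + v_{5} = v_{0} + v_{2} + v_{6}  ⟹  sig = ⟨2 | 1 1 1⟩
  P={4,7}:  v_{4} + v_{7} = v_{1} + v_{2} + v_{6}  ⟹  sig = ⟨2 | 1 1 1⟩
  P={0,1,2,6}:  v_{0} + v_{1} + v_{2} + v_{6} = 0  ⟹  sig = ⟨4 | 0⟩
  P={0,2,4,6}:  v_{0} + v_{2} + v_{4} + v_{6} = v_{3}  ⟹  sig = ⟨4 | 1⟩
  P={1,2,5,6}:  v_{1} + v_{2} + v_{5} + v_{6} = v_{7}  ⟹  sig = ⟨4 | 1⟩

Hence PRS(X_Σ) =
{ ⟨2 | 0⟩,  ⟨2 | 1⟩ ×2,  ⟨2 | 1 1⟩,  ⟨2 | 1 1 1⟩ ×2,  ⟨4 | 0⟩,  ⟨4 | 1⟩ ×2 }


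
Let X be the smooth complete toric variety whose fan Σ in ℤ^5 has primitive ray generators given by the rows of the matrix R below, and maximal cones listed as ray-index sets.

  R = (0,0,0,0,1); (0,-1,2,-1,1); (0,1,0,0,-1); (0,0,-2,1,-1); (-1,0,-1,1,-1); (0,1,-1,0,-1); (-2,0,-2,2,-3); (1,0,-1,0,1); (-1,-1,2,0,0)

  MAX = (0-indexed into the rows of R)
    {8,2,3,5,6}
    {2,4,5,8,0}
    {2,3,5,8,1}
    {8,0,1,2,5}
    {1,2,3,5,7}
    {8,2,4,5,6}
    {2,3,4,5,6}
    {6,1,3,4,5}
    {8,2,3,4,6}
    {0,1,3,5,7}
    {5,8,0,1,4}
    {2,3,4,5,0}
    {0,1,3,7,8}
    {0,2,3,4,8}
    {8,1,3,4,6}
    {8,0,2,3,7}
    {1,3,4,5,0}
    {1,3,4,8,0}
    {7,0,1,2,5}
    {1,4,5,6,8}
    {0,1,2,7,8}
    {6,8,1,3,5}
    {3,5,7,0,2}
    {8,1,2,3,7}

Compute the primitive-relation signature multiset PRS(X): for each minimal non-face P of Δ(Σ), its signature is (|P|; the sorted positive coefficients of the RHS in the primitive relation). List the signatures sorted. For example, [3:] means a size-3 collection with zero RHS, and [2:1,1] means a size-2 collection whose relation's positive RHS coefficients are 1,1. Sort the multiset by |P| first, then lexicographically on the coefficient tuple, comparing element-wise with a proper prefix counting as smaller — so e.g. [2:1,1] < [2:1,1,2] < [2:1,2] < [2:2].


The 9 primitive collections of Σ (r=9, n=5):

  {4,7}:  v_{4} + v_{7} = v_{0} + v_{3}  ⟹  sig = [2:1,1]
  {6,7}:  v_{6} + v_{7} = v_{3} + v_{4}  ⟹  sig = [2:1,1]
  {0,6}:  v_{0} + v_{6} = 2·v_{4}  ⟹  sig = [2:2]
  {5,7,8}:  v_{5} + v_{7} + v_{8} = 0  ⟹  sig = [3:]
  {1,2,4}:  v_{1} + v_{2} + v_{4} = v_{5} + v_{8}  ⟹  sig = [3:1,1]
  {1,2,6}:  v_{1} + v_{2} + v_{6} = v_{3} + 2·v_{5} + 2·v_{8}  ⟹  sig = [3:1,2,2]
  {0,1,2,3}:  v_{0} + v_{1} + v_{2} + v_{3} = 0  ⟹  sig = [4:]
  {0,3,5,8}:  v_{0} + v_{3} + v_{5} + v_{8} = v_{4}  ⟹  sig = [4:1]
  {3,4,5,8}:  v_{3} + v_{4} + v_{5} + v_{8} = v_{6}  ⟹  sig = [4:1]

Hence PRS(X_Σ) =
    [2:1,1]
    [2:1,1]
    [2:2]
    [3:]
    [3:1,1]
    [3:1,2,2]
    [4:]
    [4:1]
    [4:1]


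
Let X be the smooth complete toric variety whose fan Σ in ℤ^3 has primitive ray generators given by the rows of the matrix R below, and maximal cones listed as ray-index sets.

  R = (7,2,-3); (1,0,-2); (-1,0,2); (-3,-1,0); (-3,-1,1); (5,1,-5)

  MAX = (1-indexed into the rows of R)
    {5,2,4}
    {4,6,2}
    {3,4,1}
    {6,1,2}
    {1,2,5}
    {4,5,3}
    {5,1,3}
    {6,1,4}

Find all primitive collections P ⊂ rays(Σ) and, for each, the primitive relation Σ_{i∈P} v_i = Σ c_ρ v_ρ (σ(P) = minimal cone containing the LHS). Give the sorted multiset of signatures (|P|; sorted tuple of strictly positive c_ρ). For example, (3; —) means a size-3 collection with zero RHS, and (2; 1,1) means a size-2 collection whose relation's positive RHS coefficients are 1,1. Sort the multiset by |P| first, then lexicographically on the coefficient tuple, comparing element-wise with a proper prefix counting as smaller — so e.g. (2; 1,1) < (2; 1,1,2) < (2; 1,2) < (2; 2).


Primitive collections (5):

  {2,3}:  v_{2} + v_{3} = 0  so sig = (2; —)
  {3,6}:  v_{3} + v_{6} = v_{1} + v_{4}  so sig = (2; 1,1)
  {5,6}:  v_{5} + v_{6} = 2·v_{2}  so sig = (2; 2)
  {1,2,4}:  v_{1} + v_{2} + v_{4} = v_{6}  so sig = (3; 1)
  {1,4,5}:  v_{1} + v_{4} + v_{5} = v_{2}  so sig = (3; 1)

Sorted signature multiset PRS(X):
    (2; —)
    (2; 1,1)
    (2; 2)
    (3; 1)
    (3; 1)


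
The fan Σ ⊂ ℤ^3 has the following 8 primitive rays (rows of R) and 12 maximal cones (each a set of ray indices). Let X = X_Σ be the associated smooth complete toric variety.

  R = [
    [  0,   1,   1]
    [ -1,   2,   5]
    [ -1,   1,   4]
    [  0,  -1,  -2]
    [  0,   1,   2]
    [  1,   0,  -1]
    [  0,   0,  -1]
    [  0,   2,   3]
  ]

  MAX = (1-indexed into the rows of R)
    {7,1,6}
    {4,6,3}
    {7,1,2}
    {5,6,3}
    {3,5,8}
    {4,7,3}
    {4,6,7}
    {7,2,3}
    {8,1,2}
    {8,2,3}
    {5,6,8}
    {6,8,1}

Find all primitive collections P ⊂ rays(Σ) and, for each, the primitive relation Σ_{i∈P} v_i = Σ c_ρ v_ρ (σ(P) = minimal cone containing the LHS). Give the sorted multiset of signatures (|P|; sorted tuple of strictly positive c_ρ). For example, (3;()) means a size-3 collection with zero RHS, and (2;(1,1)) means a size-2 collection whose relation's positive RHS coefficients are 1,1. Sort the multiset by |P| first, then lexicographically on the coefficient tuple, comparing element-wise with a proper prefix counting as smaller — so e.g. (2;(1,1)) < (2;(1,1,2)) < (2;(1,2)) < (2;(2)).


12 collections generate NE(X_Σ); each relation:

  • {4,5}:  v_{4} + v_{5} = 0 ; sig = (2;())
  • {1,3}:  v_{1} + v_{3} = v_{2} ; sig = (2;(1))
  • {1,4}:  v_{1} + v_{4} = v_{7} ; sig = (2;(1))
  • {1,5}:  v_{1} + v_{5} = v_{8} ; sig = (2;(1))
  • {4,8}:  v_{4} + v_{8} = v_{1} ; sig = (2;(1))
  • {5,7}:  v_{5} + v_{7} = v_{1} ; sig = (2;(1))
  • {2,4}:  v_{2} + v_{4} = v_{3} + v_{7} ; sig = (2;(1,1))
  • {2,5}:  v_{2} + v_{5} = v_{3} + v_{8} ; sig = (2;(1,1))
  • {2,6}:  v_{2} + v_{6} = 2·v_{5} ; sig = (2;(2))
  • {7,8}:  v_{7} + v_{8} = 2·v_{1} ; sig = (2;(2))
  • {3,6,7}:  v_{3} + v_{6} + v_{7} = v_{5} ; sig = (3;(1))
  • {3,6,8}:  v_{3} + v_{6} + v_{8} = 3·v_{5} ; sig = (3;(3))

so the primitive-relation signature multiset is
    (2;())
    (2;(1))
    (2;(1))
    (2;(1))
    (2;(1))
    (2;(1))
    (2;(1,1))
    (2;(1,1))
    (2;(2))
    (2;(2))
    (3;(1))
    (3;(3))


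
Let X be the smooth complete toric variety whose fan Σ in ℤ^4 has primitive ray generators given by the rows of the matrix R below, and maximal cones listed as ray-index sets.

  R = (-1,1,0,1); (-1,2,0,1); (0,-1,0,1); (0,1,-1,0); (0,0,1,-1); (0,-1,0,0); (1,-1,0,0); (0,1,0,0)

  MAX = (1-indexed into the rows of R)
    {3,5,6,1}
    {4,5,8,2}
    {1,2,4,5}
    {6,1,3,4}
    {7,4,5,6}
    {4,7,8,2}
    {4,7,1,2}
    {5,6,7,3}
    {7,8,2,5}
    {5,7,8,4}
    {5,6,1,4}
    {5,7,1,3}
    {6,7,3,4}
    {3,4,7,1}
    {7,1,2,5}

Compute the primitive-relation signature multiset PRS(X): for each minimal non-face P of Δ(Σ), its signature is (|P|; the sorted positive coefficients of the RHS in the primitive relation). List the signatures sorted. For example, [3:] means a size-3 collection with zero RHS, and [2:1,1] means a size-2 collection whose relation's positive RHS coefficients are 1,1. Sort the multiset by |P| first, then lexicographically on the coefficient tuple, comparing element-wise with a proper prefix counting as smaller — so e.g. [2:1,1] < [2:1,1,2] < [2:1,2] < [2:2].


9 collections generate NE(X_Σ); each relation:

  P = {6,8}:  v_{6} + v_{8} = 0  so sig = [2:]
  P = {1,8}:  v_{1} + v_{8} = v_{2}  so sig = [2:1]
  P = {2,6}:  v_{2} + v_{6} = v_{1}  so sig = [2:1]
  P = {3,8}:  v_{3} + v_{8} = v_{1} + v_{7}  so sig = [2:1,1]
  P = {2,3}:  v_{2} + v_{3} = 2·v_{1} + v_{7}  so sig = [2:1,2]
  P = {3,4,5}:  v_{3} + v_{4} + v_{5} = 0  so sig = [3:]
  P = {1,6,7}:  v_{1} + v_{6} + v_{7} = v_{3}  so sig = [3:1]
  P = {1,4,5,7}:  v_{1} + v_{4} + v_{5} + v_{7} = v_{8}  so sig = [4:1]
  P = {2,4,5,7}:  v_{2} + v_{4} + v_{5} + v_{7} = 2·v_{8}  so sig = [4:2]

Hence PRS(X_Σ) =
[[2:], [2:1], [2:1], [2:1,1], [2:1,2], [3:], [3:1], [4:1], [4:2]]


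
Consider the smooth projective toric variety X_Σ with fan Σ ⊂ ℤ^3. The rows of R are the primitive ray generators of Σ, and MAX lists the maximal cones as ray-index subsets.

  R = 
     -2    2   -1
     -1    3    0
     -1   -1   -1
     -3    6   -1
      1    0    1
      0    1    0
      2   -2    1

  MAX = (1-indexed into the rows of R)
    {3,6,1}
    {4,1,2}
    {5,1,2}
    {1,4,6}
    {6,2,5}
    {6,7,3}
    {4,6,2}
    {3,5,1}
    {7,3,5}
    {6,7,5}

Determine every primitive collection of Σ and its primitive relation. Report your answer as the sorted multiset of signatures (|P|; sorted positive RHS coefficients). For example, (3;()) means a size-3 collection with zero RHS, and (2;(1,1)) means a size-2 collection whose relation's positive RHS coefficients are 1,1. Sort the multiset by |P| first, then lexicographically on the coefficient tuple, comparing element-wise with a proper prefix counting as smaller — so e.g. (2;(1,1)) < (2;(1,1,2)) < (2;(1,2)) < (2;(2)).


Σ has 9 primitive collections:

  {1,7}:  v_{1} + v_{7} = 0  ⟹  sig = (2;())
  {2,3}:  v_{2} + v_{3} = v_{1}  ⟹  sig = (2;(1))
  {2,7}:  v_{2} + v_{7} = v_{5} + v_{6}  ⟹  sig = (2;(1,1))
  {4,7}:  v_{4} + v_{7} = v_{2} + v_{6}  ⟹  sig = (2;(1,1))
  {3,4}:  v_{3} + v_{4} = 2·v_{1} + v_{6}  ⟹  sig = (2;(1,2))
  {4,5}:  v_{4} + v_{5} = 2·v_{2}  ⟹  sig = (2;(2))
  {3,5,6}:  v_{3} + v_{5} + v_{6} = 0  ⟹  sig = (3;())
  {1,2,6}:  v_{1} + v_{2} + v_{6} = v_{4}  ⟹  sig = (3;(1))
  {1,5,6}:  v_{1} + v_{5} + v_{6} = v_{2}  ⟹  sig = (3;(1))

Sorted signature multiset PRS(X):
    (2;())
    (2;(1))
    (2;(1,1))
    (2;(1,1))
    (2;(1,2))
    (2;(2))
    (3;())
    (3;(1))
    (3;(1))


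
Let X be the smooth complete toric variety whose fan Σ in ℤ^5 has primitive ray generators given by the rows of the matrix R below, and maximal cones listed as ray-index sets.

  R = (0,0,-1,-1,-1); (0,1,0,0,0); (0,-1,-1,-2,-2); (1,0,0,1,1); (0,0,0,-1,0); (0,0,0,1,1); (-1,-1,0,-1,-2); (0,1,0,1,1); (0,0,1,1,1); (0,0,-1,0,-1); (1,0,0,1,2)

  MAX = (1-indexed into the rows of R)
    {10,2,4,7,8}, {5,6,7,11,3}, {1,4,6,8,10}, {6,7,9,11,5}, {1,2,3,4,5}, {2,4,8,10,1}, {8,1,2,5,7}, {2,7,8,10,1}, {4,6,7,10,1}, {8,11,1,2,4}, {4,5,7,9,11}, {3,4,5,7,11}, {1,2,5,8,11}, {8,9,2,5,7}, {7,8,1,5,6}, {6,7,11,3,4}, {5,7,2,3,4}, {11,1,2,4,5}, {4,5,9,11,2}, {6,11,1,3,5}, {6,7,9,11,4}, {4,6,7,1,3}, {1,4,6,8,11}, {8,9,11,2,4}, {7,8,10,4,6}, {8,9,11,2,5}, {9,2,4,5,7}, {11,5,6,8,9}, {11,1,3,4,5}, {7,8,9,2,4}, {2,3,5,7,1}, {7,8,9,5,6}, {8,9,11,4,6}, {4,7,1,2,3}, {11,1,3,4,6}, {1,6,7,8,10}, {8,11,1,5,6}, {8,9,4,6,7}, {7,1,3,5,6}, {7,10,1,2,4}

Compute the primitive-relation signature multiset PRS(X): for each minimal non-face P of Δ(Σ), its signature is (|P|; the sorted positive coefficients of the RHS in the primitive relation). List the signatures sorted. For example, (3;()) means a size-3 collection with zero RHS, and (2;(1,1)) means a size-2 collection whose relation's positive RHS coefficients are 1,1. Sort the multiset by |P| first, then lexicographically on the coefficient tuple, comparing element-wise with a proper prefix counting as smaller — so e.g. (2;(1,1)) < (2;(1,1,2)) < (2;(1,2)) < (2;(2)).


Minimal non-faces — 16 found among 11 rays, 40 max cones:

  P={1,9}:  v_{1} + v_{9} = 0  →  sig = (2;())
  P={2,6}:  v_{2} + v_{6} = v_{8}  →  sig = (2;(1))
  P={3,8}:  v_{3} + v_{8} = v_{1}  →  sig = (2;(1))
  P={5,10}:  v_{5} + v_{10} = v_{1}  →  sig = (2;(1))
  P={3,9}:  v_{3} + v_{9} = v_{4} + v_{5} + v_{7}  →  sig = (2;(1,1,1))
  P={9,10}:  v_{9} + v_{10} = v_{4} + v_{7} + v_{8}  →  sig = (2;(1,1,1))
  P={10,11}:  v_{10} + v_{11} = v_{1} + v_{4} + v_{6}  →  sig = (2;(1,1,1))
  P={3,10}:  v_{3} + v_{10} = 2·v_{1} + v_{4} + v_{7}  →  sig = (2;(1,1,2))
  P={2,7,11}:  v_{2} + v_{7} + v_{11} = 0  →  sig = (3;())
  P={4,5,6}:  v_{4} + v_{5} + v_{6} = v_{11}  →  sig = (3;(1))
  P={7,8,11}:  v_{7} + v_{8} + v_{11} = v_{6}  →  sig = (3;(1))
  P={1,7,11}:  v_{1} + v_{7} + v_{11} = v_{3} + v_{6}  →  sig = (3;(1,1))
  P={4,5,8}:  v_{4} + v_{5} + v_{8} = v_{2} + v_{11}  →  sig = (3;(1,1))
  P={2,3,11}:  v_{2} + v_{3} + v_{11} = v_{1} + v_{4} + v_{5}  →  sig = (3;(1,1,1))
  P={1,4,5,7}:  v_{1} + v_{4} + v_{5} + v_{7} = v_{3}  →  sig = (4;(1))
  P={1,4,7,8}:  v_{1} + v_{4} + v_{7} + v_{8} = v_{10}  →  sig = (4;(1))

Sorted signature multiset PRS(X):
{ (2;()),  (2;(1)) ×3,  (2;(1,1,1)) ×3,  (2;(1,1,2)),  (3;()),  (3;(1)) ×2,  (3;(1,1)) ×2,  (3;(1,1,1)),  (4;(1)) ×2 }


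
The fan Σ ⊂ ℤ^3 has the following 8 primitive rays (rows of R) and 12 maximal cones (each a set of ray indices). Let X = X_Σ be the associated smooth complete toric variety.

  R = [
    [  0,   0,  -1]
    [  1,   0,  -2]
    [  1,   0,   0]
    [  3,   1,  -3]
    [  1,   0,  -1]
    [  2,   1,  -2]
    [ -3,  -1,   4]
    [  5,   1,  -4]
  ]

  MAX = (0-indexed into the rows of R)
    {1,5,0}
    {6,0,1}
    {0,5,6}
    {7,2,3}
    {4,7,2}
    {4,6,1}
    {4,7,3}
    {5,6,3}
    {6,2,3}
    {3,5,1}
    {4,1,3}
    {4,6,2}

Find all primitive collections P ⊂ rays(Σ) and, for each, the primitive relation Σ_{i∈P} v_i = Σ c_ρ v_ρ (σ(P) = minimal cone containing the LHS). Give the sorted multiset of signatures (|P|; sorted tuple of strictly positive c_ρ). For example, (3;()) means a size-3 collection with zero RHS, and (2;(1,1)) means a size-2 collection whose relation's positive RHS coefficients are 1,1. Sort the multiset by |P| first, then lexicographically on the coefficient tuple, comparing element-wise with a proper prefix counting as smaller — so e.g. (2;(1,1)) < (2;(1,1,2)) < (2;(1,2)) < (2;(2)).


Δ(Σ) — 8 vertices, 14 min non-faces:

  P={0,2}:  v_{0} + v_{2} = v_{4}  ⇒ sig = (2;(1))
  P={0,4}:  v_{0} + v_{4} = v_{1}  ⇒ sig = (2;(1))
  P={4,5}:  v_{4} + v_{5} = v_{3}  ⇒ sig = (2;(1))
  P={0,3}:  v_{0} + v_{3} = v_{1} + v_{5}  ⇒ sig = (2;(1,1))
  P={0,7}:  v_{0} + v_{7} = v_{3} + 2·v_{4}  ⇒ sig = (2;(1,2))
  P={2,5}:  v_{2} + v_{5} = 2·v_{3} + v_{6}  ⇒ sig = (2;(1,2))
  P={5,7}:  v_{5} + v_{7} = v_{2} + 2·v_{3}  ⇒ sig = (2;(1,2))
  P={1,7}:  v_{1} + v_{7} = v_{3} + 3·v_{4}  ⇒ sig = (2;(1,3))
  P={1,2}:  v_{1} + v_{2} = 2·v_{4}  ⇒ sig = (2;(2))
  P={6,7}:  v_{6} + v_{7} = 2·v_{2}  ⇒ sig = (2;(2))
  P={1,5,6}:  v_{1} + v_{5} + v_{6} = 0  ⇒ sig = (3;())
  P={1,3,6}:  v_{1} + v_{3} + v_{6} = v_{4}  ⇒ sig = (3;(1))
  P={2,3,4}:  v_{2} + v_{3} + v_{4} = v_{7}  ⇒ sig = (3;(1))
  P={3,4,6}:  v_{3} + v_{4} + v_{6} = v_{2}  ⇒ sig = (3;(1))

so the primitive-relation signature multiset is
[(2;(1)), (2;(1)), (2;(1)), (2;(1,1)), (2;(1,2)), (2;(1,2)), (2;(1,2)), (2;(1,3)), (2;(2)), (2;(2)), (3;()), (3;(1)), (3;(1)), (3;(1))]


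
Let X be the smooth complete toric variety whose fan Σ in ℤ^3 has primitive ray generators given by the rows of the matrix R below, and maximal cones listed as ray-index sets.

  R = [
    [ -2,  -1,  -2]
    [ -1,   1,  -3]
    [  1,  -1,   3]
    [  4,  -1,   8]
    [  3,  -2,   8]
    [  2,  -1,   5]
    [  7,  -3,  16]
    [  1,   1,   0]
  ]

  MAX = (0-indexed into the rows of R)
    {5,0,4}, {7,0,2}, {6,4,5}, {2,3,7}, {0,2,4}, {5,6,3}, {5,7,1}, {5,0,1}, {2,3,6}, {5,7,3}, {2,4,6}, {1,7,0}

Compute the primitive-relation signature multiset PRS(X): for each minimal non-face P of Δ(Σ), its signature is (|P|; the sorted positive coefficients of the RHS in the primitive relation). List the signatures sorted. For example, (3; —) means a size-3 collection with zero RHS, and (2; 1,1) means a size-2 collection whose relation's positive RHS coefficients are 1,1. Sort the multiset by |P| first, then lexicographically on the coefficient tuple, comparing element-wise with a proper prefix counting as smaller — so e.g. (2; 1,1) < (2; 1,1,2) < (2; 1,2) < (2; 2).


Σ has 11 primitive collections:

  P={1,2}:  v_{1} + v_{2} = 0  so sig = (2; —)
  P={1,4}:  v_{1} + v_{4} = v_{5}  so sig = (2; 1)
  P={2,5}:  v_{2} + v_{5} = v_{4}  so sig = (2; 1)
  P={3,4}:  v_{3} + v_{4} = v_{6}  so sig = (2; 1)
  P={4,7}:  v_{4} + v_{7} = v_{3}  so sig = (2; 1)
  P={1,3}:  v_{1} + v_{3} = v_{5} + v_{7}  so sig = (2; 1,1)
  P={1,6}:  v_{1} + v_{6} = v_{3} + v_{5}  so sig = (2; 1,1)
  P={0,6}:  v_{0} + v_{6} = 2·v_{2} + v_{4}  so sig = (2; 1,2)
  P={0,3}:  v_{0} + v_{3} = 2·v_{2}  so sig = (2; 2)
  P={6,7}:  v_{6} + v_{7} = 2·v_{3}  so sig = (2; 2)
  P={0,5,7}:  v_{0} + v_{5} + v_{7} = v_{2}  so sig = (3; 1)

Sorted signature multiset PRS(X):
    |P|=2: 10 collections, coeffs (), (1), (1), (1), (1), (1,1), (1,1), (1,2), (2), (2)
    |P|=3: 1 collection, coeffs (1)


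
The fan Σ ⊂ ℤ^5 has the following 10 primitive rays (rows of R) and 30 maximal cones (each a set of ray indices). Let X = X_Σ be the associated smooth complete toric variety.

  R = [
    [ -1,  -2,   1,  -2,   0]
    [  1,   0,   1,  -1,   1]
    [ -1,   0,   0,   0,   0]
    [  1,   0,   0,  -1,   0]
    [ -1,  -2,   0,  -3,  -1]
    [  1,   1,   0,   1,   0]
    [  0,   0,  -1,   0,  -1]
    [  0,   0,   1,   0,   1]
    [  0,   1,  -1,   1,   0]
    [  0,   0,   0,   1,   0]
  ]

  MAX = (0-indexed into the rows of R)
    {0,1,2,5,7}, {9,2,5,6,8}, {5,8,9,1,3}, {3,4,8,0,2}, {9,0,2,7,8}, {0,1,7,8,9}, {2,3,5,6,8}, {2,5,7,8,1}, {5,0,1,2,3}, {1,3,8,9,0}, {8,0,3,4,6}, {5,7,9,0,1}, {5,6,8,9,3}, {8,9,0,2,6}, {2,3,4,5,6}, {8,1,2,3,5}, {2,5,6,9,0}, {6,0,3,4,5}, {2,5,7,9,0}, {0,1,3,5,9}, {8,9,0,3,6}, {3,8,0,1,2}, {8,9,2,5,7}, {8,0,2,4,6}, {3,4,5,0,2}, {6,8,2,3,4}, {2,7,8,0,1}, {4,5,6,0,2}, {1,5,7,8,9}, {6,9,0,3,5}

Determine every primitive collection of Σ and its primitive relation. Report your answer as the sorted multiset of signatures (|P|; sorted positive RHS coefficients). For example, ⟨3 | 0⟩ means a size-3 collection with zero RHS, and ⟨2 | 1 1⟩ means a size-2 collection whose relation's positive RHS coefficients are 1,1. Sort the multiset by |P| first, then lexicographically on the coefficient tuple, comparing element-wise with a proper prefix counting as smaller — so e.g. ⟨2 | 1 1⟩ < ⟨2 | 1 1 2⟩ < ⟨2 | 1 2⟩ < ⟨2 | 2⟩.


The 11 primitive collections of Σ (r=10, n=5):

  • {6,7}:  v_{6} + v_{7} = 0  ⟹  sig = ⟨2 | 0⟩
  • {1,6}:  v_{1} + v_{6} = v_{3}  ⟹  sig = ⟨2 | 1⟩
  • {3,7}:  v_{3} + v_{7} = v_{1}  ⟹  sig = ⟨2 | 1⟩
  • {4,9}:  v_{4} + v_{9} = v_{0} + v_{6}  ⟹  sig = ⟨2 | 1 1⟩
  • {4,7}:  v_{4} + v_{7} = v_{0} + v_{2} + v_{3}  ⟹  sig = ⟨2 | 1 1 1⟩
  • {1,4}:  v_{1} + v_{4} = v_{0} + v_{2} + 2·v_{3}  ⟹  sig = ⟨2 | 1 1 2⟩
  • {0,5,8}:  v_{0} + v_{5} + v_{8} = 0  ⟹  sig = ⟨3 | 0⟩
  • {2,3,9}:  v_{2} + v_{3} + v_{9} = 0  ⟹  sig = ⟨3 | 0⟩
  • {1,2,9}:  v_{1} + v_{2} + v_{9} = v_{7}  ⟹  sig = ⟨3 | 1⟩
  • {4,5,8}:  v_{4} + v_{5} + v_{8} = v_{2} + v_{3} + v_{6}  ⟹  sig = ⟨3 | 1 1 1⟩
  • {0,2,3,6}:  v_{0} + v_{2} + v_{3} + v_{6} = v_{4}  ⟹  sig = ⟨4 | 1⟩

Signatures (|P|; sorted positive RHS coefficients), sorted:
    ⟨2 | 0⟩
    ⟨2 | 1⟩
    ⟨2 | 1⟩
    ⟨2 | 1 1⟩
    ⟨2 | 1 1 1⟩
    ⟨2 | 1 1 2⟩
    ⟨3 | 0⟩
    ⟨3 | 0⟩
    ⟨3 | 1⟩
    ⟨3 | 1 1 1⟩
    ⟨4 | 1⟩


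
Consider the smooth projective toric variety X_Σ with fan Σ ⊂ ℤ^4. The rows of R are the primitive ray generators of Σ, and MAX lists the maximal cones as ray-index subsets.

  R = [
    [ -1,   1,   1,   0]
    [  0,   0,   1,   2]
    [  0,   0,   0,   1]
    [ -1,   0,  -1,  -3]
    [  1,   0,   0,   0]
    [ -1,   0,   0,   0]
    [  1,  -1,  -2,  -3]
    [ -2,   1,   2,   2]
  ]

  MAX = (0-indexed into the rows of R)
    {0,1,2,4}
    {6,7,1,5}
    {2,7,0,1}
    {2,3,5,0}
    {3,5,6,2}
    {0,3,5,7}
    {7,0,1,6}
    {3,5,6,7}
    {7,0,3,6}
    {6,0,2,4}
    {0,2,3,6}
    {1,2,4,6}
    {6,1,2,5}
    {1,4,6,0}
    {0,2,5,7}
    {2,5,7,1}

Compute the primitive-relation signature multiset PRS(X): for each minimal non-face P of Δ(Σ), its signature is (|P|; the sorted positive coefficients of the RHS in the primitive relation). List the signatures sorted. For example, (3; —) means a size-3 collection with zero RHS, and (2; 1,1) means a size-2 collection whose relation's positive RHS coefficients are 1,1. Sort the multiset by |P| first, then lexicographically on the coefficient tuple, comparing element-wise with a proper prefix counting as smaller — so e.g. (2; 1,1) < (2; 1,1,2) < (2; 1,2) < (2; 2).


9 minimal non-faces of Δ(Σ) (on 8 rays):

  • {4,5}:  v_{4} + v_{5} = 0  ⟹  sig = (2; —)
  • {1,3}:  v_{1} + v_{3} = v_{6} + v_{7}  ⟹  sig = (2; 1,1)
  • {3,4}:  v_{3} + v_{4} = v_{0} + v_{6}  ⟹  sig = (2; 1,1)
  • {4,7}:  v_{4} + v_{7} = v_{0} + v_{1}  ⟹  sig = (2; 1,1)
  • {0,1,5}:  v_{0} + v_{1} + v_{5} = v_{7}  ⟹  sig = (3; 1)
  • {0,5,6}:  v_{0} + v_{5} + v_{6} = v_{3}  ⟹  sig = (3; 1)
  • {2,6,7}:  v_{2} + v_{6} + v_{7} = v_{5}  ⟹  sig = (3; 1)
  • {2,3,7}:  v_{2} + v_{3} + v_{7} = v_{0} + 2·v_{5}  ⟹  sig = (3; 1,2)
  • {0,1,2,6}:  v_{0} + v_{1} + v_{2} + v_{6} = 0  ⟹  sig = (4; —)

Signatures (|P|; sorted positive RHS coefficients), sorted:
    (2; —)
    (2; 1,1)
    (2; 1,1)
    (2; 1,1)
    (3; 1)
    (3; 1)
    (3; 1)
    (3; 1,2)
    (4; —)


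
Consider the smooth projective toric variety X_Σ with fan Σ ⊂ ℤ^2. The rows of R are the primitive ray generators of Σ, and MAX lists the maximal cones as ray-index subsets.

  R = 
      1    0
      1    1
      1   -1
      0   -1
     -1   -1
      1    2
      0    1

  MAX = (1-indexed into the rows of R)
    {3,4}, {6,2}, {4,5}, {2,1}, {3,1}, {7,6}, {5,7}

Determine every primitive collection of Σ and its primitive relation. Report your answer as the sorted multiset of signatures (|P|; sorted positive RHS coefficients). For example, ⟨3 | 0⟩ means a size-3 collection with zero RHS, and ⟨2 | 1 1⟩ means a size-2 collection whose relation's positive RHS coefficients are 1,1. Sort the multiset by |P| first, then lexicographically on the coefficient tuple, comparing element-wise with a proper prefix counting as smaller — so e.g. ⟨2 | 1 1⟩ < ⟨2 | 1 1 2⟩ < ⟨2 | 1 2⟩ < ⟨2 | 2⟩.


Δ(Σ) — 7 vertices, 14 min non-faces:

  {2,5}:  v_{2} + v_{5} = 0 ; sig = ⟨2 | 0⟩
  {4,7}:  v_{4} + v_{7} = 0 ; sig = ⟨2 | 0⟩
  {1,4}:  v_{1} + v_{4} = v_{3} ; sig = ⟨2 | 1⟩
  {1,5}:  v_{1} + v_{5} = v_{4} ; sig = ⟨2 | 1⟩
  {1,7}:  v_{1} + v_{7} = v_{2} ; sig = ⟨2 | 1⟩
  {2,4}:  v_{2} + v_{4} = v_{1} ; sig = ⟨2 | 1⟩
  {2,7}:  v_{2} + v_{7} = v_{6} ; sig = ⟨2 | 1⟩
  {3,7}:  v_{3} + v_{7} = v_{1} ; sig = ⟨2 | 1⟩
  {4,6}:  v_{4} + v_{6} = v_{2} ; sig = ⟨2 | 1⟩
  {5,6}:  v_{5} + v_{6} = v_{7} ; sig = ⟨2 | 1⟩
  {3,6}:  v_{3} + v_{6} = v_{1} + v_{2} ; sig = ⟨2 | 1 1⟩
  {1,6}:  v_{1} + v_{6} = 2·v_{2} ; sig = ⟨2 | 2⟩
  {2,3}:  v_{2} + v_{3} = 2·v_{1} ; sig = ⟨2 | 2⟩
  {3,5}:  v_{3} + v_{5} = 2·v_{4} ; sig = ⟨2 | 2⟩

Sorted signature multiset PRS(X):
{ ⟨2 | 0⟩ ×2,  ⟨2 | 1⟩ ×8,  ⟨2 | 1 1⟩,  ⟨2 | 2⟩ ×3 }


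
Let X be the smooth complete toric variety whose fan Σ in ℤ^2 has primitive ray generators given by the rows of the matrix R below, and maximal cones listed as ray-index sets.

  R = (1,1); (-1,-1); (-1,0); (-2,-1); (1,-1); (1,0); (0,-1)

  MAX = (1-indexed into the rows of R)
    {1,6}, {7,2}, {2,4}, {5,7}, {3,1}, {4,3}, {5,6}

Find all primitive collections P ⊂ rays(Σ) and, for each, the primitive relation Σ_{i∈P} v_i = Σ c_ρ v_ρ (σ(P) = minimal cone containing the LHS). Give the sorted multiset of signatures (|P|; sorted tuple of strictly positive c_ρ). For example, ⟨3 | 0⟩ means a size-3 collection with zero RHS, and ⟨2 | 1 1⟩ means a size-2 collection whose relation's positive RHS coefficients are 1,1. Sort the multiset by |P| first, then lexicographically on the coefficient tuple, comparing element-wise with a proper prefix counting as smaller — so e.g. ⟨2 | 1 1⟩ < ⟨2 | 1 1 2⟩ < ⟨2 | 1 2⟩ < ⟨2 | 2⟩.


Minimal non-faces — 14 found among 7 rays, 7 max cones:

  P = {1,2}:  v_{1} + v_{2} = 0  →  sig = ⟨2 | 0⟩
  P = {3,6}:  v_{3} + v_{6} = 0  →  sig = ⟨2 | 0⟩
  P = {1,4}:  v_{1} + v_{4} = v_{3}  →  sig = ⟨2 | 1⟩
  P = {1,7}:  v_{1} + v_{7} = v_{6}  →  sig = ⟨2 | 1⟩
  P = {2,3}:  v_{2} + v_{3} = v_{4}  →  sig = ⟨2 | 1⟩
  P = {2,6}:  v_{2} + v_{6} = v_{7}  →  sig = ⟨2 | 1⟩
  P = {3,5}:  v_{3} + v_{5} = v_{7}  →  sig = ⟨2 | 1⟩
  P = {3,7}:  v_{3} + v_{7} = v_{2}  →  sig = ⟨2 | 1⟩
  P = {4,6}:  v_{4} + v_{6} = v_{2}  →  sig = ⟨2 | 1⟩
  P = {6,7}:  v_{6} + v_{7} = v_{5}  →  sig = ⟨2 | 1⟩
  P = {4,5}:  v_{4} + v_{5} = v_{2} + v_{7}  →  sig = ⟨2 | 1 1⟩
  P = {1,5}:  v_{1} + v_{5} = 2·v_{6}  →  sig = ⟨2 | 2⟩
  P = {2,5}:  v_{2} + v_{5} = 2·v_{7}  →  sig = ⟨2 | 2⟩
  P = {4,7}:  v_{4} + v_{7} = 2·v_{2}  →  sig = ⟨2 | 2⟩

so the primitive-relation signature multiset is
    ⟨2 | 0⟩
    ⟨2 | 0⟩
    ⟨2 | 1⟩
    ⟨2 | 1⟩
    ⟨2 | 1⟩
    ⟨2 | 1⟩
    ⟨2 | 1⟩
    ⟨2 | 1⟩
    ⟨2 | 1⟩
    ⟨2 | 1⟩
    ⟨2 | 1 1⟩
    ⟨2 | 2⟩
    ⟨2 | 2⟩
    ⟨2 | 2⟩


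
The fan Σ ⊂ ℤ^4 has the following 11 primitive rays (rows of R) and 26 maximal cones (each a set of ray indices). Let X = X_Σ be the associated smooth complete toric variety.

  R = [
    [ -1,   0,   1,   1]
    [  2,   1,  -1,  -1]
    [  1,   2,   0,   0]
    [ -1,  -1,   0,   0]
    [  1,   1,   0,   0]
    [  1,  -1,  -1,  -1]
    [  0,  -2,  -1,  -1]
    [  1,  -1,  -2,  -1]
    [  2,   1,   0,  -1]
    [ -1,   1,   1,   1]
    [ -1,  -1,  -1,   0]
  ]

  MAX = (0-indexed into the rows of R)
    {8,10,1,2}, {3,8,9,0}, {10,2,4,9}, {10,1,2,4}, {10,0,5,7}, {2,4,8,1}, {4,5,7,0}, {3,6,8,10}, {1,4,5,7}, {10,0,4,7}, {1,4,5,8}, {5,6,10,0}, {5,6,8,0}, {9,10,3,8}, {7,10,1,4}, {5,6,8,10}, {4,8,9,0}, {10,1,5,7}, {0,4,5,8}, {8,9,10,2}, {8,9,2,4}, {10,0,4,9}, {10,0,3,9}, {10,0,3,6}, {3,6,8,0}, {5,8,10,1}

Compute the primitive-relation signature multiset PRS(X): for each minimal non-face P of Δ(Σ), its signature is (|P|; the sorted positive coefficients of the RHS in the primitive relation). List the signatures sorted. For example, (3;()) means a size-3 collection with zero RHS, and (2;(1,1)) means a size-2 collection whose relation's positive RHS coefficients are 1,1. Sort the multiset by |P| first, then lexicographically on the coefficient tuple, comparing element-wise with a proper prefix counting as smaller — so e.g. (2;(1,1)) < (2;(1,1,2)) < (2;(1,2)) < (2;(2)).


21 collections generate NE(X_Σ); each relation:

  P = {3,4}:  v_{3} + v_{4} = 0 — sig = (2;())
  P = {5,9}:  v_{5} + v_{9} = 0 — sig = (2;())
  P = {0,1}:  v_{0} + v_{1} = v_{4} — sig = (2;(1))
  P = {1,9}:  v_{1} + v_{9} = v_{2} — sig = (2;(1))
  P = {2,5}:  v_{2} + v_{5} = v_{1} — sig = (2;(1))
  P = {3,5}:  v_{3} + v_{5} = v_{6} — sig = (2;(1))
  P = {4,6}:  v_{4} + v_{6} = v_{5} — sig = (2;(1))
  P = {6,9}:  v_{6} + v_{9} = v_{3} — sig = (2;(1))
  P = {0,2}:  v_{0} + v_{2} = v_{4} + v_{9} — sig = (2;(1,1))
  P = {1,3}:  v_{1} + v_{3} = v_{8} + v_{10} — sig = (2;(1,1))
  P = {2,6}:  v_{2} + v_{6} = v_{8} + v_{10} — sig = (2;(1,1))
  P = {3,7}:  v_{3} + v_{7} = v_{5} + v_{10} — sig = (2;(1,1))
  P = {7,8}:  v_{7} + v_{8} = v_{1} + v_{5} — sig = (2;(1,1))
  P = {7,9}:  v_{7} + v_{9} = v_{4} + v_{10} — sig = (2;(1,1))
  P = {1,6}:  v_{1} + v_{6} = v_{5} + v_{8} + v_{10} — sig = (2;(1,1,1))
  P = {2,3}:  v_{2} + v_{3} = v_{8} + v_{9} + v_{10} — sig = (2;(1,1,1))
  P = {2,7}:  v_{2} + v_{7} = v_{1} + v_{4} + v_{10} — sig = (2;(1,1,1))
  P = {6,7}:  v_{6} + v_{7} = 2·v_{5} + v_{10} — sig = (2;(1,2))
  P = {0,8,10}:  v_{0} + v_{8} + v_{10} = 0 — sig = (3;())
  P = {4,5,10}:  v_{4} + v_{5} + v_{10} = v_{7} — sig = (3;(1))
  P = {4,8,10}:  v_{4} + v_{8} + v_{10} = v_{1} — sig = (3;(1))

Sorted signature multiset PRS(X):
    (2;())
    (2;())
    (2;(1))
    (2;(1))
    (2;(1))
    (2;(1))
    (2;(1))
    (2;(1))
    (2;(1,1))
    (2;(1,1))
    (2;(1,1))
    (2;(1,1))
    (2;(1,1))
    (2;(1,1))
    (2;(1,1,1))
    (2;(1,1,1))
    (2;(1,1,1))
    (2;(1,2))
    (3;())
    (3;(1))
    (3;(1))
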